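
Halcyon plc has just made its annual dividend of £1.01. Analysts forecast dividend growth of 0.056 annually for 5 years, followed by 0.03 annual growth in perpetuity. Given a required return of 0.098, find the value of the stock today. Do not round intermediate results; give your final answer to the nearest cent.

D_1 = 1.06656
D_2 = 1.12629
D_3 = 1.18936
D_4 = 1.25596
D_5 = 1.32630
Terminal value at year 5: TV = D_5×(1+g_2)/(r−g_2) = 1.36609/0.068 = 20.08951
P_0 = D_1/(1+r)^1 + D_2/(1+r)^2 + D_3/(1+r)^3 + D_4/(1+r)^4 + D_5/(1+r)^5 + TV/(1+r)^5
    = 0.97137 + 0.93421 + 0.89848 + 0.86411 + 0.83105 + 12.58802 = 17.08724

£17.09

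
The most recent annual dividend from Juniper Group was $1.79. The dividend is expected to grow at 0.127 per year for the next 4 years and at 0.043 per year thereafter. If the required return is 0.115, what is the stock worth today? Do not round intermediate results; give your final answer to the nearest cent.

$34.42

D_1 = 2.01733
D_2 = 2.27353
D_3 = 2.56227
D_4 = 2.88768
Terminal value at year 4: TV = D_4×(1+g_2)/(r−g_2) = 3.01185/0.072 = 41.83122
P_0 = D_1/(1+r)^1 + D_2/(1+r)^2 + D_3/(1+r)^3 + D_4/(1+r)^4 + TV/(1+r)^4
    = 1.80926 + 1.82874 + 1.84842 + 1.86831 + 27.06456 = 34.41929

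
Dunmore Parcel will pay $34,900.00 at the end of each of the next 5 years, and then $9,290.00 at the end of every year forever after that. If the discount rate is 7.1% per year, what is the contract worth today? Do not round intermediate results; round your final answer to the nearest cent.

PV of 5-year annuity: $34,900.00 × [1 − (1+0.071)^−5] / 0.071 = 142714.55992
Perpetuity value at year 5: $9,290.00 / 0.071 = 130845.07042
PV of perpetuity: 130845.07042 / (1+0.071)^5 = 92856.00848
Total PV = 142714.55992 + 92856.00848 = 235570.56840

$235570.57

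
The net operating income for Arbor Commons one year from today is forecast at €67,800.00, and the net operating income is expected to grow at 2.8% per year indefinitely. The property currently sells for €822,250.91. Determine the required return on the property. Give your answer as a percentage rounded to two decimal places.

P = D₁/(r − g) ⇒ r = D₁/P + g = €67,800.0000/€822,250.91 + 0.028 = 0.082457 + 0.028 = 0.110457

11.05%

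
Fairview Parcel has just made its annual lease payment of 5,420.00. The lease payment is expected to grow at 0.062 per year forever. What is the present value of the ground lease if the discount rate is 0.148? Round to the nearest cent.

66930.70

D₁ = D₀ × (1 + g) = 5,420.00 × 1.062 = 5,756.0400
Growing perpetuity: P = D₁ / (r − g) = 5,756.0400 / (0.148 − 0.062) = 66,930.70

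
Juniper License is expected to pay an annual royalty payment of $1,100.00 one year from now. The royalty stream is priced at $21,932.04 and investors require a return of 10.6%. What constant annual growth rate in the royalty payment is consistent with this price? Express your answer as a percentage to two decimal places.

P = D₁/(r−g) ⇒ g = r − D₁/P = 0.106 − $1,100.00/$21,932.04 = 0.055845

5.58%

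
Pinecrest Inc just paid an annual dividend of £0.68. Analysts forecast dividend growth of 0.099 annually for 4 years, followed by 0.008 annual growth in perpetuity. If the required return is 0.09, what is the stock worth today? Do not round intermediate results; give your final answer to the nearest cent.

D_1 = 0.74732
D_2 = 0.82130
D_3 = 0.90261
D_4 = 0.99197
Terminal value at year 4: TV = D_4×(1+g_2)/(r−g_2) = 0.99991/0.082 = 12.19400
P_0 = D_1/(1+r)^1 + D_2/(1+r)^2 + D_3/(1+r)^3 + D_4/(1+r)^4 + TV/(1+r)^4
    = 0.68561 + 0.69128 + 0.69698 + 0.70274 + 8.63854 = 11.41515

£11.42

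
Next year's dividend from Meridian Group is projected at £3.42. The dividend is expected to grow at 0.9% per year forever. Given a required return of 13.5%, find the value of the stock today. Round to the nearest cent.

£27.14

Growing perpetuity: P = D₁ / (r − g) = £3.4200 / (0.135 − 0.009) = £27.14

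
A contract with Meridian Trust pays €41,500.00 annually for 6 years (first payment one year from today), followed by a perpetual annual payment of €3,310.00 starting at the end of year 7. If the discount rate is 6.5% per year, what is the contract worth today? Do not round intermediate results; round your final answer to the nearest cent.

PV of 6-year annuity: €41,500.00 × [1 − (1+0.065)^−6] / 0.065 = 200902.06261
Perpetuity value at year 6: €3,310.00 / 0.065 = 50923.07692
PV of perpetuity: 50923.07692 / (1+0.065)^6 = 34899.32205
Total PV = 200902.06261 + 34899.32205 = 235801.38466

€235801.38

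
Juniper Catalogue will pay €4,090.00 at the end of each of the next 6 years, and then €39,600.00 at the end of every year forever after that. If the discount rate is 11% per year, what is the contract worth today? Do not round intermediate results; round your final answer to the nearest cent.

€209773.60

PV of 6-year annuity: €4,090.00 × [1 − (1+0.11)^−6] / 0.11 = 17302.89982
Perpetuity value at year 6: €39,600.00 / 0.11 = 360000.00000
PV of perpetuity: 360000.00000 / (1+0.11)^6 = 192470.70099
Total PV = 17302.89982 + 192470.70099 = 209773.60081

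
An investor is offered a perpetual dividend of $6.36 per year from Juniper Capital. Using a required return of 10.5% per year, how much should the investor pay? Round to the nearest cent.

Level perpetuity: PV = C / r = $6.36 / 0.105 = $60.57

$60.57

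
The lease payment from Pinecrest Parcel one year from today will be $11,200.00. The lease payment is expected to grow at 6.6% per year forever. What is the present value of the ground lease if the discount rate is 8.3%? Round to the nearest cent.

$658823.53

Growing perpetuity: P = D₁ / (r − g) = $11,200.0000 / (0.083 − 0.066) = $658,823.53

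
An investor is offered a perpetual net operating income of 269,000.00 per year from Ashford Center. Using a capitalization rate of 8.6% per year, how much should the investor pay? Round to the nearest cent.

3127906.98

Level perpetuity: PV = C / r = 269,000.00 / 0.086 = 3,127,906.98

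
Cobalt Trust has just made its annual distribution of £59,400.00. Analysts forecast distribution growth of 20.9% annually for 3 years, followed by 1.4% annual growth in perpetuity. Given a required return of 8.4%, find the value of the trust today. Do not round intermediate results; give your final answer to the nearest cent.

£1416309.37

D_1 = 71814.60000
D_2 = 86823.85140
D_3 = 104970.03634
Terminal value at year 3: TV = D_3×(1+g_2)/(r−g_2) = 106439.61685/0.07 = 1520565.95502
P_0 = D_1/(1+r)^1 + D_2/(1+r)^2 + D_3/(1+r)^3 + TV/(1+r)^3
    = 66249.63100 + 73889.11797 + 82409.54209 + 1193761.08106 = 1416309.37211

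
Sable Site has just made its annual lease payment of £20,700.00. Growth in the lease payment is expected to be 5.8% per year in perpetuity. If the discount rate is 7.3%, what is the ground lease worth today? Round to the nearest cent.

D₁ = D₀ × (1 + g) = £20,700.00 × 1.058 = £21,900.6000
Growing perpetuity: P = D₁ / (r − g) = £21,900.6000 / (0.073 − 0.058) = £1,460,040.00

£1460040.00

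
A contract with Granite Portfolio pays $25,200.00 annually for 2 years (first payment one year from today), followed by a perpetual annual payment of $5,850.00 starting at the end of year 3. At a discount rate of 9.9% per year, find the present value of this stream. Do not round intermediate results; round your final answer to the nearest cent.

PV of 2-year annuity: $25,200.00 × [1 − (1+0.099)^−2] / 0.099 = 43794.30055
Perpetuity value at year 2: $5,850.00 / 0.099 = 59090.90909
PV of perpetuity: 59090.90909 / (1+0.099)^2 = 48924.37503
Total PV = 43794.30055 + 48924.37503 = 92718.67559

$92718.68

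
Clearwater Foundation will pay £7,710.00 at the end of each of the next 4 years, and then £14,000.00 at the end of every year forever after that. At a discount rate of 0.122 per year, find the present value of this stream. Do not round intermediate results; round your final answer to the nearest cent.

PV of 4-year annuity: £7,710.00 × [1 − (1+0.122)^−4] / 0.122 = 23319.66242
Perpetuity value at year 4: £14,000.00 / 0.122 = 114754.09836
PV of perpetuity: 114754.09836 / (1+0.122)^4 = 72409.70486
Total PV = 23319.66242 + 72409.70486 = 95729.36728

£95729.37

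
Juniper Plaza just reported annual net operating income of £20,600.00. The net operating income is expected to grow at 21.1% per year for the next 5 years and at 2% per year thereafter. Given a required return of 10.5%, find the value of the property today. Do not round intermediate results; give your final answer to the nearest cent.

D_1 = 24946.60000
D_2 = 30210.33260
D_3 = 36584.71278
D_4 = 44304.08717
D_5 = 53652.24957
Terminal value at year 5: TV = D_5×(1+g_2)/(r−g_2) = 54725.29456/0.085 = 643826.99483
P_0 = D_1/(1+r)^1 + D_2/(1+r)^2 + D_3/(1+r)^3 + D_4/(1+r)^4 + D_5/(1+r)^5 + TV/(1+r)^5
    = 22576.10860 + 24741.78055 + 27115.20023 + 29716.29636 + 32566.90940 + 390802.91281 = 527519.20794

£527519.21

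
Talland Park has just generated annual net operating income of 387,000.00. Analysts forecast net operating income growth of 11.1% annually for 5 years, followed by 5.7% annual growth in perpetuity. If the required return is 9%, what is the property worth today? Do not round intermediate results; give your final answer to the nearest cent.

15686470.90

D_1 = 429957.00000
D_2 = 477682.22700
D_3 = 530704.95420
D_4 = 589613.20411
D_5 = 655060.26977
Terminal value at year 5: TV = D_5×(1+g_2)/(r−g_2) = 692398.70515/0.033 = 20981778.94383
P_0 = D_1/(1+r)^1 + D_2/(1+r)^2 + D_3/(1+r)^3 + D_4/(1+r)^4 + D_5/(1+r)^5 + TV/(1+r)^5
    = 394455.96330 + 402055.57360 + 409801.59842 + 417696.85857 + 425744.22924 + 13636716.67597 = 15686470.89910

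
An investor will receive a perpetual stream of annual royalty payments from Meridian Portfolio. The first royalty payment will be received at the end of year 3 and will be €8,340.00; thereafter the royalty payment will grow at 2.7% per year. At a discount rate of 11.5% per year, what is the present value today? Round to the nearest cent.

Value at end of year 2: C₁ / (r − g) = €8,340.00 / (0.115 − 0.027) = €94,772.7273
Discount to today: PV = €94,772.7273 / (1 + 0.115)^2 = €94,772.7273 / 1.243225 = €76,231.36

€76231.36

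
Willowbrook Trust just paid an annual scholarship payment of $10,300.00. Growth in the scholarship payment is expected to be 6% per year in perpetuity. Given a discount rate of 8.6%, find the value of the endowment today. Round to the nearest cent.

$419923.08

D₁ = D₀ × (1 + g) = $10,300.00 × 1.06 = $10,918.0000
Growing perpetuity: P = D₁ / (r − g) = $10,918.0000 / (0.086 − 0.06) = $419,923.08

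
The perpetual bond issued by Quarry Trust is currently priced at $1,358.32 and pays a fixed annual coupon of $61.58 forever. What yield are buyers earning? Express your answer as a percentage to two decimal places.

P = C/r ⇒ r = C/P = $61.58/$1,358.32 = 0.045335

4.53%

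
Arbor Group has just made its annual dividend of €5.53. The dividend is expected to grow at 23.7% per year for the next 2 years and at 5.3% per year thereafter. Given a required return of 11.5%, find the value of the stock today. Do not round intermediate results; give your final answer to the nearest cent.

D_1 = 6.84061
D_2 = 8.46183
Terminal value at year 2: TV = D_2×(1+g_2)/(r−g_2) = 8.91031/0.062 = 143.71471
P_0 = D_1/(1+r)^1 + D_2/(1+r)^2 + TV/(1+r)^2
    = 6.13508 + 6.80636 + 115.59831 = 128.53974

€128.54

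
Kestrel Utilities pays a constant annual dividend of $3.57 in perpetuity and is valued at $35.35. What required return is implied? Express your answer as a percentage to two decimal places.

10.10%

P = C/r ⇒ r = C/P = $3.57/$35.35 = 0.100990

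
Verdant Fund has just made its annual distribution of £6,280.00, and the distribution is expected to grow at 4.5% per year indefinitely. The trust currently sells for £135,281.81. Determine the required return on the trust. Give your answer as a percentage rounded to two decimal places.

9.35%

D₁ = £6,280.00 × 1.045 = £6,562.6000
P = D₁/(r − g) ⇒ r = D₁/P + g = £6,562.6000/£135,281.81 + 0.045 = 0.048511 + 0.045 = 0.093511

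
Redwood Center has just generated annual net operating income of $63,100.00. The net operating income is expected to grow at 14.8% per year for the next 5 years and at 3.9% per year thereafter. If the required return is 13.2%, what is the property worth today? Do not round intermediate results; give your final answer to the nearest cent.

D_1 = 72438.80000
D_2 = 83159.74240
D_3 = 95467.38428
D_4 = 109596.55715
D_5 = 125816.84761
Terminal value at year 5: TV = D_5×(1+g_2)/(r−g_2) = 130723.70466/0.093 = 1405631.23293
P_0 = D_1/(1+r)^1 + D_2/(1+r)^2 + D_3/(1+r)^3 + D_4/(1+r)^4 + D_5/(1+r)^5 + TV/(1+r)^5
    = 63991.87279 + 64896.35156 + 65813.61448 + 66743.84224 + 67687.21811 + 756204.51197 = 1085337.41115

$1085337.41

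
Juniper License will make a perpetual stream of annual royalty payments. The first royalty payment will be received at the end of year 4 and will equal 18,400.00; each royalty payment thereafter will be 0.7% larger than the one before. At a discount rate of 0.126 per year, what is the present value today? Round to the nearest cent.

Value at end of year 3: C₁ / (r − g) = 18,400.00 / (0.126 − 0.007) = 154,621.8487
Discount to today: PV = 154,621.8487 / (1 + 0.126)^3 = 154,621.8487 / 1.427628 = 108,306.79

108306.79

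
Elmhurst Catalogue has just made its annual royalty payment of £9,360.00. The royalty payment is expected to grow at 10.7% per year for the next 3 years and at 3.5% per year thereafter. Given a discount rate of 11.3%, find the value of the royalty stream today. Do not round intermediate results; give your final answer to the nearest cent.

£149980.52

D_1 = 10361.52000
D_2 = 11470.20264
D_3 = 12697.51432
Terminal value at year 3: TV = D_3×(1+g_2)/(r−g_2) = 13141.92732/0.078 = 168486.24774
P_0 = D_1/(1+r)^1 + D_2/(1+r)^2 + D_3/(1+r)^3 + TV/(1+r)^3
    = 9309.54178 + 9259.35557 + 9209.43991 + 122202.18337 = 149980.52063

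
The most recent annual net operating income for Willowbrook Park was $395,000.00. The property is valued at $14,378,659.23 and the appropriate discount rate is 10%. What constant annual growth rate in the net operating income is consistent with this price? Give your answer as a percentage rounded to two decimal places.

7.06%

P = D₀(1+g)/(r−g) ⇒ P(r−g) = D₀(1+g) ⇒ g(P+D₀) = P·r − D₀
g = (P·r − D₀)/(P + D₀) = ($14,378,659.23×0.1 − $395,000.00) / ($14,378,659.23 + $395,000.00) = 0.070590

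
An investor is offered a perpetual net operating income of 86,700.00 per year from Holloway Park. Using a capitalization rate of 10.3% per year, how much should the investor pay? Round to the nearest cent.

Level perpetuity: PV = C / r = 86,700.00 / 0.103 = 841,747.57

841747.57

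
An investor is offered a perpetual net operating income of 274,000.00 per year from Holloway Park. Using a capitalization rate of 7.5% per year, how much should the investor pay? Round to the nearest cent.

3653333.33

Level perpetuity: PV = C / r = 274,000.00 / 0.075 = 3,653,333.33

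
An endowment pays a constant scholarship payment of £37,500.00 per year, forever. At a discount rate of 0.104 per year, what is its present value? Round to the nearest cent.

£360576.92

Level perpetuity: PV = C / r = £37,500.00 / 0.104 = £360,576.92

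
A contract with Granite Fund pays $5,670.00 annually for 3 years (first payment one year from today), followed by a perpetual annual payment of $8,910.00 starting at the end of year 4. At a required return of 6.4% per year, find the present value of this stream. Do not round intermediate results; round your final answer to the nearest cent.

PV of 3-year annuity: $5,670.00 × [1 − (1+0.064)^−3] / 0.064 = 15044.50804
Perpetuity value at year 3: $8,910.00 / 0.064 = 139218.75000
PV of perpetuity: 139218.75000 / (1+0.064)^3 = 115577.38023
Total PV = 15044.50804 + 115577.38023 = 130621.88827

$130621.89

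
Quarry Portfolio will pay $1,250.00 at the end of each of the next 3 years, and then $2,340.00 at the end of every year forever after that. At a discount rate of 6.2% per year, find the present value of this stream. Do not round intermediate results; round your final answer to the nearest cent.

PV of 3-year annuity: $1,250.00 × [1 − (1+0.062)^−3] / 0.062 = 3328.93954
Perpetuity value at year 3: $2,340.00 / 0.062 = 37741.93548
PV of perpetuity: 37741.93548 / (1+0.062)^3 = 31510.16067
Total PV = 3328.93954 + 31510.16067 = 34839.10021

$34839.10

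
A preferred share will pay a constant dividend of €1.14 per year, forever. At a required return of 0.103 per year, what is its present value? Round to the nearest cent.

€11.07

Level perpetuity: PV = C / r = €1.14 / 0.103 = €11.07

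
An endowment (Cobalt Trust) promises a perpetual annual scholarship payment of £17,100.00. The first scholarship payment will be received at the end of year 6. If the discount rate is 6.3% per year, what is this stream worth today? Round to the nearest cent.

Value at end of year 5: C / r = £17,100.00 / 0.063 = £271,428.5714
Discount to today: PV = £271,428.5714 / (1 + 0.063)^5 = £271,428.5714 / 1.357270 = £199,981.23

£199981.23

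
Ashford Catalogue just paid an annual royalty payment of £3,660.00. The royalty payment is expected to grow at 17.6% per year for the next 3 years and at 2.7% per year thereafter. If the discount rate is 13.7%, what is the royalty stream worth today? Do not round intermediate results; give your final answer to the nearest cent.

D_1 = 4304.16000
D_2 = 5061.69216
D_3 = 5952.54998
Terminal value at year 3: TV = D_3×(1+g_2)/(r−g_2) = 6113.26883/0.11 = 55575.17118
P_0 = D_1/(1+r)^1 + D_2/(1+r)^2 + D_3/(1+r)^3 + TV/(1+r)^3
    = 3785.54090 + 3915.38795 + 4049.68885 + 37809.36774 = 49559.98543

£49559.99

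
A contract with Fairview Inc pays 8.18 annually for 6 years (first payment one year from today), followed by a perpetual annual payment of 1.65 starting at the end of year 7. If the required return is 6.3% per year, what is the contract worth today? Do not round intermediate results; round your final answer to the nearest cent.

58.00

PV of 6-year annuity: 8.18 × [1 − (1+0.063)^−6] / 0.063 = 39.84735
Perpetuity value at year 6: 1.65 / 0.063 = 26.19048
PV of perpetuity: 26.19048 / (1+0.063)^6 = 18.15281
Total PV = 39.84735 + 18.15281 = 58.00016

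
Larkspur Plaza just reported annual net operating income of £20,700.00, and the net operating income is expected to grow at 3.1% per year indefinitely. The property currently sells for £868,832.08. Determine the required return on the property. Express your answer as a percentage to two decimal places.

D₁ = £20,700.00 × 1.031 = £21,341.7000
P = D₁/(r − g) ⇒ r = D₁/P + g = £21,341.7000/£868,832.08 + 0.031 = 0.024564 + 0.031 = 0.055564

5.56%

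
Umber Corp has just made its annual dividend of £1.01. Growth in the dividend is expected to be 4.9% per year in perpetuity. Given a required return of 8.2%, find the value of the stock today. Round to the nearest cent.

£32.11

D₁ = D₀ × (1 + g) = £1.01 × 1.049 = £1.0595
Growing perpetuity: P = D₁ / (r − g) = £1.0595 / (0.082 − 0.049) = £32.11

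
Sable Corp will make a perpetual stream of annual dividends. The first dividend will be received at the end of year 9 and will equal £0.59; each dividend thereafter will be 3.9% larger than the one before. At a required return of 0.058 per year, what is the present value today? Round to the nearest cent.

£19.78

Value at end of year 8: C₁ / (r − g) = £0.59 / (0.058 − 0.039) = £31.0526
Discount to today: PV = £31.0526 / (1 + 0.058)^8 = £31.0526 / 1.569948 = £19.78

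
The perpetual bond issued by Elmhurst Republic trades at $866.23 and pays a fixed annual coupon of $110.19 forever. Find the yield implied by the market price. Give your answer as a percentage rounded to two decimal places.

12.72%

P = C/r ⇒ r = C/P = $110.19/$866.23 = 0.127206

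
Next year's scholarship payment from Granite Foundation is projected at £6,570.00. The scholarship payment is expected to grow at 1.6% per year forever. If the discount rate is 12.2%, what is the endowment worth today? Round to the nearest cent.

£61981.13

Growing perpetuity: P = D₁ / (r − g) = £6,570.0000 / (0.122 − 0.016) = £61,981.13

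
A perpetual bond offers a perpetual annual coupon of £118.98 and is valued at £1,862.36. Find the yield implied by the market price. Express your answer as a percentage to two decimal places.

6.39%

P = C/r ⇒ r = C/P = £118.98/£1,862.36 = 0.063887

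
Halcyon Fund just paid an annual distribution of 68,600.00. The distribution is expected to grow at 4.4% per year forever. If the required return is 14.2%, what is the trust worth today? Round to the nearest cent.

730800.00

D₁ = D₀ × (1 + g) = 68,600.00 × 1.044 = 71,618.4000
Growing perpetuity: P = D₁ / (r − g) = 71,618.4000 / (0.142 − 0.044) = 730,800.00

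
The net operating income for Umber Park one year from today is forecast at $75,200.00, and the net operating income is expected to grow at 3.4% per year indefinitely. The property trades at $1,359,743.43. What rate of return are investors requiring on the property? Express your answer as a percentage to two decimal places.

P = D₁/(r − g) ⇒ r = D₁/P + g = $75,200.0000/$1,359,743.43 + 0.034 = 0.055305 + 0.034 = 0.089305

8.93%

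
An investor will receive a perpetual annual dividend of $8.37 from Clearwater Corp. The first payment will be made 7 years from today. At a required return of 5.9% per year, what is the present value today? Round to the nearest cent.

Value at end of year 6: C / r = $8.37 / 0.059 = $141.8644
Discount to today: PV = $141.8644 / (1 + 0.059)^6 = $141.8644 / 1.410509 = $100.58

$100.58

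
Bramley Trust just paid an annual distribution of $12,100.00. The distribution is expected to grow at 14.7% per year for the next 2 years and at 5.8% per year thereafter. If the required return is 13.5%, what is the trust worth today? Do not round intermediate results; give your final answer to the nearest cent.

$194376.44

D_1 = 13878.70000
D_2 = 15918.86890
Terminal value at year 2: TV = D_2×(1+g_2)/(r−g_2) = 16842.16330/0.077 = 218729.39346
P_0 = D_1/(1+r)^1 + D_2/(1+r)^2 + TV/(1+r)^2
    = 12227.92952 + 12357.21159 + 169791.29691 = 194376.43801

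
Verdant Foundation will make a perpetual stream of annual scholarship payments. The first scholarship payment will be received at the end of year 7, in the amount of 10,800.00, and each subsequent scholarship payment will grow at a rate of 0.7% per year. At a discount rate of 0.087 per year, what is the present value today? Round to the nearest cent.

Value at end of year 6: C₁ / (r − g) = 10,800.00 / (0.087 − 0.007) = 135,000.0000
Discount to today: PV = 135,000.0000 / (1 + 0.087)^6 = 135,000.0000 / 1.649595 = 81,838.28

81838.28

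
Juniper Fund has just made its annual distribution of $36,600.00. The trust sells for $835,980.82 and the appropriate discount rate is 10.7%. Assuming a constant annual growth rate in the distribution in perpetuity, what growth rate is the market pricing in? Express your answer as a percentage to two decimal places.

6.06%

P = D₀(1+g)/(r−g) ⇒ P(r−g) = D₀(1+g) ⇒ g(P+D₀) = P·r − D₀
g = (P·r − D₀)/(P + D₀) = ($835,980.82×0.107 − $36,600.00) / ($835,980.82 + $36,600.00) = 0.060567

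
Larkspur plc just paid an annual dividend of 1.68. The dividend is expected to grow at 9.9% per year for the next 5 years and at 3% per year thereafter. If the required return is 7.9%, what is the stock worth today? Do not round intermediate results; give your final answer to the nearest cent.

47.59

D_1 = 1.84632
D_2 = 2.02911
D_3 = 2.22999
D_4 = 2.45076
D_5 = 2.69338
Terminal value at year 5: TV = D_5×(1+g_2)/(r−g_2) = 2.77418/0.049 = 56.61596
P_0 = D_1/(1+r)^1 + D_2/(1+r)^2 + D_3/(1+r)^3 + D_4/(1+r)^4 + D_5/(1+r)^5 + TV/(1+r)^5
    = 1.71114 + 1.74286 + 1.77516 + 1.80807 + 1.84158 + 38.71076 = 47.58956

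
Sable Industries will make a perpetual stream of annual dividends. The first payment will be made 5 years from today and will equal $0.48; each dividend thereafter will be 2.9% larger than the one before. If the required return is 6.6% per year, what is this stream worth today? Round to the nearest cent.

Value at end of year 4: C₁ / (r − g) = $0.48 / (0.066 − 0.029) = $12.9730
Discount to today: PV = $12.9730 / (1 + 0.066)^4 = $12.9730 / 1.291305 = $10.05

$10.05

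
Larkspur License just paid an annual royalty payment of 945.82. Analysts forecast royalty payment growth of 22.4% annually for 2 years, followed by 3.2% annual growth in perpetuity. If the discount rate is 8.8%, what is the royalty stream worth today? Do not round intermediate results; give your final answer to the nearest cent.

24321.09

D_1 = 1157.68368
D_2 = 1417.00482
Terminal value at year 2: TV = D_2×(1+g_2)/(r−g_2) = 1462.34898/0.056 = 26113.37462
P_0 = D_1/(1+r)^1 + D_2/(1+r)^2 + TV/(1+r)^2
    = 1064.04750 + 1197.05344 + 22059.98478 = 24321.08571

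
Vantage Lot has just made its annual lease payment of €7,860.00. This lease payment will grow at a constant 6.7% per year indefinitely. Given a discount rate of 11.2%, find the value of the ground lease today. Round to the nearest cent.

D₁ = D₀ × (1 + g) = €7,860.00 × 1.067 = €8,386.6200
Growing perpetuity: P = D₁ / (r − g) = €8,386.6200 / (0.112 − 0.067) = €186,369.33

€186369.33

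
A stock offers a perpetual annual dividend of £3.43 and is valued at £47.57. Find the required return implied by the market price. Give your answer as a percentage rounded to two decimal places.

P = C/r ⇒ r = C/P = £3.43/£47.57 = 0.072104

7.21%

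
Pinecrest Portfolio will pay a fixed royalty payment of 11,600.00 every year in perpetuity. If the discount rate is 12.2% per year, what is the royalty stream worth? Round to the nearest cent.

95081.97

Level perpetuity: PV = C / r = 11,600.00 / 0.122 = 95,081.97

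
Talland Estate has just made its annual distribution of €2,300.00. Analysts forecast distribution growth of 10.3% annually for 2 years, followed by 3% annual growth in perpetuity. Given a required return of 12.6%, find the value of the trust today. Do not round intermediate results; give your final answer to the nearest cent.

€28139.28

D_1 = 2536.90000
D_2 = 2798.20070
Terminal value at year 2: TV = D_2×(1+g_2)/(r−g_2) = 2882.14672/0.096 = 30022.36168
P_0 = D_1/(1+r)^1 + D_2/(1+r)^2 + TV/(1+r)^2
    = 2253.01954 + 2206.99871 + 23679.25702 = 28139.27527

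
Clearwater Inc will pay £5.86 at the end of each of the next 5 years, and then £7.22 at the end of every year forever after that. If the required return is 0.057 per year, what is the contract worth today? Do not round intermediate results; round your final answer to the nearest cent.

PV of 5-year annuity: £5.86 × [1 − (1+0.057)^−5] / 0.057 = 24.88722
Perpetuity value at year 5: £7.22 / 0.057 = 126.66667
PV of perpetuity: 126.66667 / (1+0.057)^5 = 96.00357
Total PV = 24.88722 + 96.00357 = 120.89079

£120.89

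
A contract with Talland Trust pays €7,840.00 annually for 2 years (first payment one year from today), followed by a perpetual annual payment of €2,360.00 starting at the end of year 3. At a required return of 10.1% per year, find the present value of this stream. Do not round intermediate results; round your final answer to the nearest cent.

€32864.33

PV of 2-year annuity: €7,840.00 × [1 − (1+0.101)^−2] / 0.101 = 13588.37355
Perpetuity value at year 2: €2,360.00 / 0.101 = 23366.33663
PV of perpetuity: 23366.33663 / (1+0.101)^2 = 19275.95888
Total PV = 13588.37355 + 19275.95888 = 32864.33243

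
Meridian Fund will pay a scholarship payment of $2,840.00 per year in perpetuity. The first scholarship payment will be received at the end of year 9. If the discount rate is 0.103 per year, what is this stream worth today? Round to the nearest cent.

Value at end of year 8: C / r = $2,840.00 / 0.103 = $27,572.8155
Discount to today: PV = $27,572.8155 / (1 + 0.103)^8 = $27,572.8155 / 2.190807 = $12,585.69

$12585.69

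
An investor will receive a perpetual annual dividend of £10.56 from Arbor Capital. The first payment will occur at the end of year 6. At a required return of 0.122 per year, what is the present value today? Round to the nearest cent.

Value at end of year 5: C / r = £10.56 / 0.122 = £86.5574
Discount to today: PV = £86.5574 / (1 + 0.122)^5 = £86.5574 / 1.778133 = £48.68

£48.68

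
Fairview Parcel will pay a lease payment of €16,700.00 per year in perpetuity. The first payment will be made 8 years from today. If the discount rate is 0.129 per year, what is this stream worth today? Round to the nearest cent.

€55369.32

Value at end of year 7: C / r = €16,700.00 / 0.129 = €129,457.3643
Discount to today: PV = €129,457.3643 / (1 + 0.129)^7 = €129,457.3643 / 2.338070 = €55,369.32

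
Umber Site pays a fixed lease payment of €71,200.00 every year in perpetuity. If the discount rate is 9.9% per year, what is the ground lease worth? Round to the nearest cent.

€719191.92

Level perpetuity: PV = C / r = €71,200.00 / 0.099 = €719,191.92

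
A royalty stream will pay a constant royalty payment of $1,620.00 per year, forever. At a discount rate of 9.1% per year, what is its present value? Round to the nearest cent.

Level perpetuity: PV = C / r = $1,620.00 / 0.091 = $17,802.20

$17802.20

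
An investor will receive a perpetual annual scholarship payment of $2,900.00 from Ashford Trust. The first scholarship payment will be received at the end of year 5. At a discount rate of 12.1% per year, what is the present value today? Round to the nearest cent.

Value at end of year 4: C / r = $2,900.00 / 0.121 = $23,966.9421
Discount to today: PV = $23,966.9421 / (1 + 0.121)^4 = $23,966.9421 / 1.579147 = $15,177.15

$15177.15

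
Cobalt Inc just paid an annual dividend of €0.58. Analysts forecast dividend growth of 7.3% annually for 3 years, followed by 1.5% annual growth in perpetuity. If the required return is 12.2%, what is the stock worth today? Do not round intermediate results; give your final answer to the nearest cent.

D_1 = 0.62234
D_2 = 0.66777
D_3 = 0.71652
Terminal value at year 3: TV = D_3×(1+g_2)/(r−g_2) = 0.72727/0.107 = 6.79688
P_0 = D_1/(1+r)^1 + D_2/(1+r)^2 + D_3/(1+r)^3 + TV/(1+r)^3
    = 0.55467 + 0.53045 + 0.50728 + 4.81206 = 6.40446

€6.40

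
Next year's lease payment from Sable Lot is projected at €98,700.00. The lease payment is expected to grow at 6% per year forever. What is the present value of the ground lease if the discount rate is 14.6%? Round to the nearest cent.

Growing perpetuity: P = D₁ / (r − g) = €98,700.0000 / (0.146 − 0.06) = €1,147,674.42

€1147674.42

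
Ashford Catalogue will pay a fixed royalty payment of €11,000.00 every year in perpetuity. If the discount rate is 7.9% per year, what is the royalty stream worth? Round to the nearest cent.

€139240.51

Level perpetuity: PV = C / r = €11,000.00 / 0.079 = €139,240.51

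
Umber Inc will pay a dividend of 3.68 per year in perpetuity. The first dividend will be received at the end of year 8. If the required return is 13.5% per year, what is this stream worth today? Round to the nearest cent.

11.23

Value at end of year 7: C / r = 3.68 / 0.135 = 27.2593
Discount to today: PV = 27.2593 / (1 + 0.135)^7 = 27.2593 / 2.426448 = 11.23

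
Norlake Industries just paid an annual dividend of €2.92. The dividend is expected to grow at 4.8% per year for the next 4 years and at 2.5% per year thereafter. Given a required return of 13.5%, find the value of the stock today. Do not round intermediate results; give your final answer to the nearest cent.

D_1 = 3.06016
D_2 = 3.20705
D_3 = 3.36099
D_4 = 3.52231
Terminal value at year 4: TV = D_4×(1+g_2)/(r−g_2) = 3.61037/0.11 = 32.82156
P_0 = D_1/(1+r)^1 + D_2/(1+r)^2 + D_3/(1+r)^3 + D_4/(1+r)^4 + TV/(1+r)^4
    = 2.69618 + 2.48951 + 2.29868 + 2.12248 + 19.77770 = 29.38455

€29.38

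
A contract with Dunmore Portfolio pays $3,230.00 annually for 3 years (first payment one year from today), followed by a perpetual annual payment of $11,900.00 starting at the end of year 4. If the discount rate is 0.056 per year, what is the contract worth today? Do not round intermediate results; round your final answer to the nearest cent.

PV of 3-year annuity: $3,230.00 × [1 − (1+0.056)^−3] / 0.056 = 8698.12482
Perpetuity value at year 3: $11,900.00 / 0.056 = 212500.00000
PV of perpetuity: 212500.00000 / (1+0.056)^3 = 180454.27697
Total PV = 8698.12482 + 180454.27697 = 189152.40179

$189152.40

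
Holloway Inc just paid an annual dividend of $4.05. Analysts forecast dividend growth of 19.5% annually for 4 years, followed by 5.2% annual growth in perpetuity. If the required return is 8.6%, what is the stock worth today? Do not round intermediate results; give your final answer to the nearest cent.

D_1 = 4.83975
D_2 = 5.78350
D_3 = 6.91128
D_4 = 8.25898
Terminal value at year 4: TV = D_4×(1+g_2)/(r−g_2) = 8.68845/0.034 = 255.54269
P_0 = D_1/(1+r)^1 + D_2/(1+r)^2 + D_3/(1+r)^3 + D_4/(1+r)^4 + TV/(1+r)^4
    = 4.45649 + 4.90378 + 5.39597 + 5.93755 + 183.71481 = 204.40860

$204.41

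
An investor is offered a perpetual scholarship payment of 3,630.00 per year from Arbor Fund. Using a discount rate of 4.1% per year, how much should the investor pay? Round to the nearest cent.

Level perpetuity: PV = C / r = 3,630.00 / 0.041 = 88,536.59

88536.59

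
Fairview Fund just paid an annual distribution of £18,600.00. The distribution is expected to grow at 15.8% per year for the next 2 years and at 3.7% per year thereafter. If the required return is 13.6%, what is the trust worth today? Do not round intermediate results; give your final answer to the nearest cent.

D_1 = 21538.80000
D_2 = 24941.93040
Terminal value at year 2: TV = D_2×(1+g_2)/(r−g_2) = 25864.78182/0.099 = 261260.42247
P_0 = D_1/(1+r)^1 + D_2/(1+r)^2 + TV/(1+r)^2
    = 18960.21127 + 19327.39846 + 202449.61819 = 240737.22791

£240737.23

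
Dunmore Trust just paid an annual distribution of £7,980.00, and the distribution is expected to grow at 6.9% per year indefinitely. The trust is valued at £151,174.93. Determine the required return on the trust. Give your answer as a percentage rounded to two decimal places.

12.54%

D₁ = £7,980.00 × 1.069 = £8,530.6200
P = D₁/(r − g) ⇒ r = D₁/P + g = £8,530.6200/£151,174.93 + 0.069 = 0.056429 + 0.069 = 0.125429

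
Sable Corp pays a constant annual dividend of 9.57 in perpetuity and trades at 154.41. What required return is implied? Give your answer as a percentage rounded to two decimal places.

6.20%

P = C/r ⇒ r = C/P = 9.57/154.41 = 0.061978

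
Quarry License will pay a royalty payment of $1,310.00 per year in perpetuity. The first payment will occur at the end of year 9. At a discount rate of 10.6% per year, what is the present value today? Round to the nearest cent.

Value at end of year 8: C / r = $1,310.00 / 0.106 = $12,358.4906
Discount to today: PV = $12,358.4906 / (1 + 0.106)^8 = $12,358.4906 / 2.238933 = $5,519.81

$5519.81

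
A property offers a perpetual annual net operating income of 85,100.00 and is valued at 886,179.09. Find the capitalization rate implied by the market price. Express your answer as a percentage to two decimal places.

9.60%

P = C/r ⇒ r = C/P = 85,100.00/886,179.09 = 0.096030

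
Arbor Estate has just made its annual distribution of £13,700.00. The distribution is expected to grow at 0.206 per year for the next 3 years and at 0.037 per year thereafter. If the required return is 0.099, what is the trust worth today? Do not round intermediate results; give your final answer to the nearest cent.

£352435.62

D_1 = 16522.20000
D_2 = 19925.77320
D_3 = 24030.48248
Terminal value at year 3: TV = D_3×(1+g_2)/(r−g_2) = 24919.61033/0.062 = 401929.19889
P_0 = D_1/(1+r)^1 + D_2/(1+r)^2 + D_3/(1+r)^3 + TV/(1+r)^3
    = 15033.84895 + 16497.56309 + 18103.78625 + 302800.42486 = 352435.62316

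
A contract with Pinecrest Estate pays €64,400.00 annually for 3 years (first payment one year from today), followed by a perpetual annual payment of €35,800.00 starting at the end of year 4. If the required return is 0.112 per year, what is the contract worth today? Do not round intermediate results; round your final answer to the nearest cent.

PV of 3-year annuity: €64,400.00 × [1 − (1+0.112)^−3] / 0.112 = 156829.41251
Perpetuity value at year 3: €35,800.00 / 0.112 = 319642.85714
PV of perpetuity: 319642.85714 / (1+0.112)^3 = 232461.28932
Total PV = 156829.41251 + 232461.28932 = 389290.70183

€389290.70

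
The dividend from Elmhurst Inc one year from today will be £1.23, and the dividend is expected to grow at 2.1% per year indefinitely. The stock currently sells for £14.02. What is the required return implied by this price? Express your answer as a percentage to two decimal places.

P = D₁/(r − g) ⇒ r = D₁/P + g = £1.2300/£14.02 + 0.021 = 0.087732 + 0.021 = 0.108732

10.87%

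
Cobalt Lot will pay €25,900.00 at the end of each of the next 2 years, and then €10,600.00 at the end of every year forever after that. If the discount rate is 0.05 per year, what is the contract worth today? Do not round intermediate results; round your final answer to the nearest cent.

€240448.98

PV of 2-year annuity: €25,900.00 × [1 − (1+0.05)^−2] / 0.05 = 48158.73016
Perpetuity value at year 2: €10,600.00 / 0.05 = 212000.00000
PV of perpetuity: 212000.00000 / (1+0.05)^2 = 192290.24943
Total PV = 48158.73016 + 192290.24943 = 240448.97959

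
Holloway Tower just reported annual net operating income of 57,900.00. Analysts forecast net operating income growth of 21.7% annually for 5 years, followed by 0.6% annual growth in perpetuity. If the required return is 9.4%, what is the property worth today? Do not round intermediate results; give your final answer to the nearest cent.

1530688.88

D_1 = 70464.30000
D_2 = 85755.05310
D_3 = 104363.89962
D_4 = 127010.86584
D_5 = 154572.22373
Terminal value at year 5: TV = D_5×(1+g_2)/(r−g_2) = 155499.65707/0.088 = 1767041.55762
P_0 = D_1/(1+r)^1 + D_2/(1+r)^2 + D_3/(1+r)^3 + D_4/(1+r)^4 + D_5/(1+r)^5 + TV/(1+r)^5
    = 64409.78062 + 71651.46528 + 79707.34300 + 88668.95469 + 98638.13333 + 1127613.20602 = 1530688.88295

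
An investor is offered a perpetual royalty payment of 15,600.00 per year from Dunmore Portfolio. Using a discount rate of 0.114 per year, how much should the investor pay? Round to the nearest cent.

Level perpetuity: PV = C / r = 15,600.00 / 0.114 = 136,842.11

136842.11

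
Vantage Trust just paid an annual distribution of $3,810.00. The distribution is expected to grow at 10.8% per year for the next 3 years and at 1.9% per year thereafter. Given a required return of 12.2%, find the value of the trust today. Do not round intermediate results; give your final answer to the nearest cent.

D_1 = 4221.48000
D_2 = 4677.39984
D_3 = 5182.55902
Terminal value at year 3: TV = D_3×(1+g_2)/(r−g_2) = 5281.02764/0.103 = 51272.11305
P_0 = D_1/(1+r)^1 + D_2/(1+r)^2 + D_3/(1+r)^3 + TV/(1+r)^3
    = 3762.45989 + 3715.51298 + 3669.15185 + 36299.66737 = 47446.79209

$47446.79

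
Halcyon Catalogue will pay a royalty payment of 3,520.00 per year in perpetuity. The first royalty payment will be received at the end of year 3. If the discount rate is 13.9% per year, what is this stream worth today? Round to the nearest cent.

19520.03

Value at end of year 2: C / r = 3,520.00 / 0.139 = 25,323.7410
Discount to today: PV = 25,323.7410 / (1 + 0.139)^2 = 25,323.7410 / 1.297321 = 19,520.03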